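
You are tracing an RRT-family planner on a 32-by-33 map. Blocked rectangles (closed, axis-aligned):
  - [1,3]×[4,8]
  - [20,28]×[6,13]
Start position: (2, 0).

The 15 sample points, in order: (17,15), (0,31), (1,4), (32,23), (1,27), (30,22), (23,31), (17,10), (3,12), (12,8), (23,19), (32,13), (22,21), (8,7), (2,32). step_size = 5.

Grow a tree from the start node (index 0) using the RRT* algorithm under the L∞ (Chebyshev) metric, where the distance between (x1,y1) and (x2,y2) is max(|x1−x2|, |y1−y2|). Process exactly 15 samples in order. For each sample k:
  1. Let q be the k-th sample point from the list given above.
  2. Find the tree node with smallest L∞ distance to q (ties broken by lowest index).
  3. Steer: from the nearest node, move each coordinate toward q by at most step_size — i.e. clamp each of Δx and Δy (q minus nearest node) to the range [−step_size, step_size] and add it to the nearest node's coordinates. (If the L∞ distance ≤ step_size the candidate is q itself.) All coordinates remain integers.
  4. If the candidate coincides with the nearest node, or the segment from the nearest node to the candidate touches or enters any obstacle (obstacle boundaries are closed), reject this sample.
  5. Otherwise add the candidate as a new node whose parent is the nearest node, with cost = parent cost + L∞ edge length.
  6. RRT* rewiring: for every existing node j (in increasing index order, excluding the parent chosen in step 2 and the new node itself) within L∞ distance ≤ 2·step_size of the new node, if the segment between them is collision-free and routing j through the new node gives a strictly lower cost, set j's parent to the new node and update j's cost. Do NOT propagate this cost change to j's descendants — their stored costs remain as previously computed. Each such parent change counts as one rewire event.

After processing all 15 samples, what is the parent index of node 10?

1. q=(17,15) nearest=0 d=15 new=(7,5) → add node 1 parent=0 cost=5
2. q=(0,31) nearest=1 d=26 new=(2,10) → add node 2 parent=1 cost=10
3. q=(1,4) nearest=0 d=4 new=(1,4) → blocked by [1,3]×[4,8], reject
4. q=(32,23) nearest=1 d=25 new=(12,10) → add node 3 parent=1 cost=10
5. q=(1,27) nearest=2 d=17 new=(1,15) → add node 4 parent=2 cost=15
6. q=(30,22) nearest=3 d=18 new=(17,15) → add node 5 parent=3 cost=15
7. q=(23,31) nearest=5 d=16 new=(22,20) → add node 6 parent=5 cost=20
8. q=(17,10) nearest=3 d=5 new=(17,10) → add node 7 parent=3 cost=15
9. q=(3,12) nearest=2 d=2 new=(3,12) → add node 8 parent=2 cost=12
10. q=(12,8) nearest=3 d=2 new=(12,8) → add node 9 parent=3 cost=12
11. q=(23,19) nearest=6 d=1 new=(23,19) → add node 10 parent=6 cost=21
12. q=(32,13) nearest=10 d=9 new=(28,14) → add node 11 parent=10 cost=26
13. q=(22,21) nearest=6 d=1 new=(22,21) → add node 12 parent=6 cost=21
14. q=(8,7) nearest=1 d=2 new=(8,7) → add node 13 parent=1 cost=7; rewire 9→13 (11<12)
15. q=(2,32) nearest=4 d=17 new=(2,20) → add node 14 parent=4 cost=20

Parent of node 10: 6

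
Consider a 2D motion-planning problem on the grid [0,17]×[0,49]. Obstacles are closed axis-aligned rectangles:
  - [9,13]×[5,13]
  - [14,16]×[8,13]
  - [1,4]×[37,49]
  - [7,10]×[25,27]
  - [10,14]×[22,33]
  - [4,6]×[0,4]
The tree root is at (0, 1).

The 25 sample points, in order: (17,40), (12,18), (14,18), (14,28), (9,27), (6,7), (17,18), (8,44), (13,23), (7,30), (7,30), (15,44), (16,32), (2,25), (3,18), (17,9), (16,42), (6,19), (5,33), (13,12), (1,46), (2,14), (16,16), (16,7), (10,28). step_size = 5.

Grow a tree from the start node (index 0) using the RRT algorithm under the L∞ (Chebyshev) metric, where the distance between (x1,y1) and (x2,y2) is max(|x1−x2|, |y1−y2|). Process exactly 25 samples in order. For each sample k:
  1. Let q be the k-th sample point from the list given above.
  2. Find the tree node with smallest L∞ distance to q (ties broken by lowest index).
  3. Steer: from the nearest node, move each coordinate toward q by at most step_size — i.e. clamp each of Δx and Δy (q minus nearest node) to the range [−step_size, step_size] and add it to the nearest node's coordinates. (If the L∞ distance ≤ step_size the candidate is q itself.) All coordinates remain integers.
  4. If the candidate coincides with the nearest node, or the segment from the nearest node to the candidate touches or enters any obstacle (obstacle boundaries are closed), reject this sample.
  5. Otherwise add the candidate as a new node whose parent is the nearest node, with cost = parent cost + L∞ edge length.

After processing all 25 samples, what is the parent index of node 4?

Parent of node 4: 3

1. q=(17,40) nearest=0 d=39 new=(5,6) → add node 1 parent=0 cost=5
2. q=(12,18) nearest=1 d=12 new=(10,11) → blocked by [9,13]×[5,13], reject
3. q=(14,18) nearest=1 d=12 new=(10,11) → blocked by [9,13]×[5,13], reject
4. q=(14,28) nearest=1 d=22 new=(10,11) → blocked by [9,13]×[5,13], reject
5. q=(9,27) nearest=1 d=21 new=(9,11) → blocked by [9,13]×[5,13], reject
6. q=(6,7) nearest=1 d=1 new=(6,7) → add node 2 parent=1 cost=6
7. q=(17,18) nearest=2 d=11 new=(11,12) → blocked by [9,13]×[5,13], reject
8. q=(8,44) nearest=2 d=37 new=(8,12) → add node 3 parent=2 cost=11
9. q=(13,23) nearest=3 d=11 new=(13,17) → blocked by [9,13]×[5,13], reject
10. q=(7,30) nearest=3 d=18 new=(7,17) → add node 4 parent=3 cost=16
11. q=(7,30) nearest=4 d=13 new=(7,22) → add node 5 parent=4 cost=21
12. q=(15,44) nearest=5 d=22 new=(12,27) → blocked by [7,10]×[25,27], reject
13. q=(16,32) nearest=5 d=10 new=(12,27) → blocked by [7,10]×[25,27], reject
14. q=(2,25) nearest=5 d=5 new=(2,25) → add node 6 parent=5 cost=26
15. q=(3,18) nearest=4 d=4 new=(3,18) → add node 7 parent=4 cost=20
16. q=(17,9) nearest=3 d=9 new=(13,9) → blocked by [9,13]×[5,13], reject
17. q=(16,42) nearest=6 d=17 new=(7,30) → add node 8 parent=6 cost=31
18. q=(6,19) nearest=4 d=2 new=(6,19) → add node 9 parent=4 cost=18
19. q=(5,33) nearest=8 d=3 new=(5,33) → add node 10 parent=8 cost=34
20. q=(13,12) nearest=3 d=5 new=(13,12) → blocked by [9,13]×[5,13], reject
21. q=(1,46) nearest=10 d=13 new=(1,38) → blocked by [1,4]×[37,49], reject
22. q=(2,14) nearest=7 d=4 new=(2,14) → add node 11 parent=7 cost=24
23. q=(16,16) nearest=3 d=8 new=(13,16) → blocked by [9,13]×[5,13], reject
24. q=(16,7) nearest=3 d=8 new=(13,7) → blocked by [9,13]×[5,13], reject
25. q=(10,28) nearest=8 d=3 new=(10,28) → blocked by [10,14]×[22,33], reject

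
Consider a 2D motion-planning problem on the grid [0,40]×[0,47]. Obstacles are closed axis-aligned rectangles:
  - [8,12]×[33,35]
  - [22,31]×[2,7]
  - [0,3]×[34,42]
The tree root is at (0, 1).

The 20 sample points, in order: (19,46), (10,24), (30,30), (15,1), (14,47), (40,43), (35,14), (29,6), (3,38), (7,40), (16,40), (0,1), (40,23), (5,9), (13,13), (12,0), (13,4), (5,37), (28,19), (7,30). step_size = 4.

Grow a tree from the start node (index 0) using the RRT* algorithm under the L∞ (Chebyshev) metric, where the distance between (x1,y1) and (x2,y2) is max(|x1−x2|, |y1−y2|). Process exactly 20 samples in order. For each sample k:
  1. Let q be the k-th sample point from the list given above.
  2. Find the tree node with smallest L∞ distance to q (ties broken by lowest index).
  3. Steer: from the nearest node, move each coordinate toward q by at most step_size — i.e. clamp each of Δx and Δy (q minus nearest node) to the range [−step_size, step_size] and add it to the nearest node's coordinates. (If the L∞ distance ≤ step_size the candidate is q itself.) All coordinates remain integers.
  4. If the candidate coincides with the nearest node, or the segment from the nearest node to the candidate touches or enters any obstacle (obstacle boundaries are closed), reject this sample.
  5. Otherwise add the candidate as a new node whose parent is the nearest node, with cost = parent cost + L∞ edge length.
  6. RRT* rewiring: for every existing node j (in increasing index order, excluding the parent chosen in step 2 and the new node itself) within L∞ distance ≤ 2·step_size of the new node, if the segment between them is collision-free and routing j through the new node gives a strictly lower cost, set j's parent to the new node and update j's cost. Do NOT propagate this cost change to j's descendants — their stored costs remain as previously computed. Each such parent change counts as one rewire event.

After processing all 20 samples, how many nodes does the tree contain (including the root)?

1. q=(19,46) nearest=0 d=45 new=(4,5) → add node 1 parent=0 cost=4
2. q=(10,24) nearest=1 d=19 new=(8,9) → add node 2 parent=1 cost=8
3. q=(30,30) nearest=2 d=22 new=(12,13) → add node 3 parent=2 cost=12
4. q=(15,1) nearest=2 d=8 new=(12,5) → add node 4 parent=2 cost=12
5. q=(14,47) nearest=3 d=34 new=(14,17) → add node 5 parent=3 cost=16
6. q=(40,43) nearest=5 d=26 new=(18,21) → add node 6 parent=5 cost=20
7. q=(35,14) nearest=6 d=17 new=(22,17) → add node 7 parent=6 cost=24
8. q=(29,6) nearest=7 d=11 new=(26,13) → add node 8 parent=7 cost=28
9. q=(3,38) nearest=6 d=17 new=(14,25) → add node 9 parent=6 cost=24
10. q=(7,40) nearest=9 d=15 new=(10,29) → add node 10 parent=9 cost=28
11. q=(16,40) nearest=10 d=11 new=(14,33) → add node 11 parent=10 cost=32
12. q=(0,1) nearest=0 d=0 → coincident, reject
13. q=(40,23) nearest=8 d=14 new=(30,17) → add node 12 parent=8 cost=32
14. q=(5,9) nearest=2 d=3 new=(5,9) → add node 13 parent=2 cost=11
15. q=(13,13) nearest=3 d=1 new=(13,13) → add node 14 parent=3 cost=13
16. q=(12,0) nearest=4 d=5 new=(12,1) → add node 15 parent=4 cost=16
17. q=(13,4) nearest=4 d=1 new=(13,4) → add node 16 parent=4 cost=13
18. q=(5,37) nearest=10 d=8 new=(6,33) → add node 17 parent=10 cost=32
19. q=(28,19) nearest=12 d=2 new=(28,19) → add node 18 parent=12 cost=34
20. q=(7,30) nearest=10 d=3 new=(7,30) → add node 19 parent=10 cost=31

Node count: 20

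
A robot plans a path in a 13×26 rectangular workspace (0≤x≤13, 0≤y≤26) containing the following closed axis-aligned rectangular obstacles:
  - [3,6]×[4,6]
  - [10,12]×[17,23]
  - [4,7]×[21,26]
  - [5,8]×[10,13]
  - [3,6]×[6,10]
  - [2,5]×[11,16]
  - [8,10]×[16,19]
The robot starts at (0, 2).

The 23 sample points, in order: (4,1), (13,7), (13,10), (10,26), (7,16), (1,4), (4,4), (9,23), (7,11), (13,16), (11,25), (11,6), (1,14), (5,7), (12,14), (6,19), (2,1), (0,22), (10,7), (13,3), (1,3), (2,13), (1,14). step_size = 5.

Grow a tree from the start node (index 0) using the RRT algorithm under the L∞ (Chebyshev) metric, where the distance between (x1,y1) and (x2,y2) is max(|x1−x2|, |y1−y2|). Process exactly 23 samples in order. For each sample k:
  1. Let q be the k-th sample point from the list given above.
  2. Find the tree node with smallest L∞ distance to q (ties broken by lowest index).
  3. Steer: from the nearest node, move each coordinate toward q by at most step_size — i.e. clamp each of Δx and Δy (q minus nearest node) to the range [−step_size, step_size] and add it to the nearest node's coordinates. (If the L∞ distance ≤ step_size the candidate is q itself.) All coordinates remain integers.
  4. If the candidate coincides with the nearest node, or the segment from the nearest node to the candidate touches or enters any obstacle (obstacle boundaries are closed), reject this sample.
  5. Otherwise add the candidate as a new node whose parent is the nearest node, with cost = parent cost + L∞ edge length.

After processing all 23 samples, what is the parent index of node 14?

Parent of node 14: 8

1. q=(4,1) nearest=0 d=4 new=(4,1) → add node 1 parent=0 cost=4
2. q=(13,7) nearest=1 d=9 new=(9,6) → add node 2 parent=1 cost=9
3. q=(13,10) nearest=2 d=4 new=(13,10) → add node 3 parent=2 cost=13
4. q=(10,26) nearest=3 d=16 new=(10,15) → add node 4 parent=3 cost=18
5. q=(7,16) nearest=4 d=3 new=(7,16) → add node 5 parent=4 cost=21
6. q=(1,4) nearest=0 d=2 new=(1,4) → add node 6 parent=0 cost=2
7. q=(4,4) nearest=1 d=3 new=(4,4) → blocked by [3,6]×[4,6], reject
8. q=(9,23) nearest=5 d=7 new=(9,21) → blocked by [8,10]×[16,19], reject
9. q=(7,11) nearest=4 d=4 new=(7,11) → blocked by [5,8]×[10,13], reject
10. q=(13,16) nearest=4 d=3 new=(13,16) → add node 7 parent=4 cost=21
11. q=(11,25) nearest=5 d=9 new=(11,21) → blocked by [10,12]×[17,23], reject
12. q=(11,6) nearest=2 d=2 new=(11,6) → add node 8 parent=2 cost=11
13. q=(1,14) nearest=5 d=6 new=(2,14) → blocked by [2,5]×[11,16], reject
14. q=(5,7) nearest=2 d=4 new=(5,7) → blocked by [3,6]×[6,10], reject
15. q=(12,14) nearest=4 d=2 new=(12,14) → add node 9 parent=4 cost=20
16. q=(6,19) nearest=5 d=3 new=(6,19) → add node 10 parent=5 cost=24
17. q=(2,1) nearest=0 d=2 new=(2,1) → add node 11 parent=0 cost=2
18. q=(0,22) nearest=10 d=6 new=(1,22) → add node 12 parent=10 cost=29
19. q=(10,7) nearest=2 d=1 new=(10,7) → add node 13 parent=2 cost=10
20. q=(13,3) nearest=8 d=3 new=(13,3) → add node 14 parent=8 cost=14
21. q=(1,3) nearest=0 d=1 new=(1,3) → add node 15 parent=0 cost=1
22. q=(2,13) nearest=5 d=5 new=(2,13) → blocked by [2,5]×[11,16], reject
23. q=(1,14) nearest=10 d=5 new=(1,14) → blocked by [2,5]×[11,16], reject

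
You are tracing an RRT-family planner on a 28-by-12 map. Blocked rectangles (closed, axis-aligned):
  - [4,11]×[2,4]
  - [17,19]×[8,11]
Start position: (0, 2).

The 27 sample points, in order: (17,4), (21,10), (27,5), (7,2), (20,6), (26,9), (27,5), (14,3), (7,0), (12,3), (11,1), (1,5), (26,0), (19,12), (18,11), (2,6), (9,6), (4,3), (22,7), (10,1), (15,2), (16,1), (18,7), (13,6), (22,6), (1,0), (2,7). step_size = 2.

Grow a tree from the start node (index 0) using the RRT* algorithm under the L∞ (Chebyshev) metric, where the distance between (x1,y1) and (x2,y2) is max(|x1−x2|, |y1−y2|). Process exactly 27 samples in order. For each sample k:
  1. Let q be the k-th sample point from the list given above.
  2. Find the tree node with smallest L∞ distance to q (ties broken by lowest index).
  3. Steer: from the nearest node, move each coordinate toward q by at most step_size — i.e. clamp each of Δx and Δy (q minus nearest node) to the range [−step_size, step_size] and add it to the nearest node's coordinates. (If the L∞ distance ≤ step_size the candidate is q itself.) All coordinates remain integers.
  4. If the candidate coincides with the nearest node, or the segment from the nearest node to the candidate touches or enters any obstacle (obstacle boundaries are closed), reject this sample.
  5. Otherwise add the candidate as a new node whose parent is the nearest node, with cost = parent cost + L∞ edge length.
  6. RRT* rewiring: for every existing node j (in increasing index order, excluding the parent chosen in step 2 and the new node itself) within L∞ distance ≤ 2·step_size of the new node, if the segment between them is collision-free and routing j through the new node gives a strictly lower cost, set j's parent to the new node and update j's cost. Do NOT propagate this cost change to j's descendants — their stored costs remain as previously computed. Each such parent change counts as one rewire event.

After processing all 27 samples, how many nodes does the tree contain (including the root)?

1. q=(17,4) nearest=0 d=17 new=(2,4) → add node 1 parent=0 cost=2
2. q=(21,10) nearest=1 d=19 new=(4,6) → add node 2 parent=1 cost=4
3. q=(27,5) nearest=2 d=23 new=(6,5) → add node 3 parent=2 cost=6
4. q=(7,2) nearest=3 d=3 new=(7,3) → blocked by [4,11]×[2,4], reject
5. q=(20,6) nearest=3 d=14 new=(8,6) → add node 4 parent=3 cost=8
6. q=(26,9) nearest=4 d=18 new=(10,8) → add node 5 parent=4 cost=10
7. q=(27,5) nearest=5 d=17 new=(12,6) → add node 6 parent=5 cost=12
8. q=(14,3) nearest=6 d=3 new=(14,4) → add node 7 parent=6 cost=14
9. q=(7,0) nearest=1 d=5 new=(4,2) → blocked by [4,11]×[2,4], reject
10. q=(12,3) nearest=7 d=2 new=(12,3) → add node 8 parent=7 cost=16
11. q=(11,1) nearest=8 d=2 new=(11,1) → add node 9 parent=8 cost=18
12. q=(1,5) nearest=1 d=1 new=(1,5) → add node 10 parent=1 cost=3
13. q=(26,0) nearest=7 d=12 new=(16,2) → add node 11 parent=7 cost=16
14. q=(19,12) nearest=6 d=7 new=(14,8) → add node 12 parent=6 cost=14
15. q=(18,11) nearest=12 d=4 new=(16,10) → add node 13 parent=12 cost=16
16. q=(2,6) nearest=10 d=1 new=(2,6) → add node 14 parent=10 cost=4
17. q=(9,6) nearest=4 d=1 new=(9,6) → add node 15 parent=4 cost=9
18. q=(4,3) nearest=1 d=2 new=(4,3) → blocked by [4,11]×[2,4], reject
19. q=(22,7) nearest=11 d=6 new=(18,4) → add node 16 parent=11 cost=18
20. q=(10,1) nearest=9 d=1 new=(10,1) → add node 17 parent=9 cost=19
21. q=(15,2) nearest=11 d=1 new=(15,2) → add node 18 parent=11 cost=17
22. q=(16,1) nearest=11 d=1 new=(16,1) → add node 19 parent=11 cost=17
23. q=(18,7) nearest=13 d=3 new=(18,8) → blocked by [17,19]×[8,11], reject
24. q=(13,6) nearest=6 d=1 new=(13,6) → add node 20 parent=6 cost=13
25. q=(22,6) nearest=16 d=4 new=(20,6) → add node 21 parent=16 cost=20
26. q=(1,0) nearest=0 d=2 new=(1,0) → add node 22 parent=0 cost=2
27. q=(2,7) nearest=14 d=1 new=(2,7) → add node 23 parent=14 cost=5

Node count: 24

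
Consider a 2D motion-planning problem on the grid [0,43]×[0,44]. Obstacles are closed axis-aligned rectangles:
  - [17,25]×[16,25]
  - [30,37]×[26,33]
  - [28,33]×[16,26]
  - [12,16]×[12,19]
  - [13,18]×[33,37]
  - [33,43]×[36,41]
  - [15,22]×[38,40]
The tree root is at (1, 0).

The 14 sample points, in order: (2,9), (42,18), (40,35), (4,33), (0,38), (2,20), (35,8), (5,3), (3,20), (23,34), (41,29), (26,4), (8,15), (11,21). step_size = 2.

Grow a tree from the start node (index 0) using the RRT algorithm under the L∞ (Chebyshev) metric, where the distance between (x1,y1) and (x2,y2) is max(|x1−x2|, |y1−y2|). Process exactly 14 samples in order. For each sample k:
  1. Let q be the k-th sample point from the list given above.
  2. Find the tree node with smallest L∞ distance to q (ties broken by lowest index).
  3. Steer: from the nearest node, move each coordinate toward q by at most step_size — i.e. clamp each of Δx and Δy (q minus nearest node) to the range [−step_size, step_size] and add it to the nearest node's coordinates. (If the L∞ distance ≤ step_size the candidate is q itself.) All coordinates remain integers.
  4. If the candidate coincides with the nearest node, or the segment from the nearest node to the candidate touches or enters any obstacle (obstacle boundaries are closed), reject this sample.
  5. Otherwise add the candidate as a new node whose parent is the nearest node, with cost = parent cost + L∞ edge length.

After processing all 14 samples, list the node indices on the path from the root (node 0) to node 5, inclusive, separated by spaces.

Path: 0 1 2 3 4 5

1. q=(2,9) nearest=0 d=9 new=(2,2) → add node 1 parent=0 cost=2
2. q=(42,18) nearest=1 d=40 new=(4,4) → add node 2 parent=1 cost=4
3. q=(40,35) nearest=2 d=36 new=(6,6) → add node 3 parent=2 cost=6
4. q=(4,33) nearest=3 d=27 new=(4,8) → add node 4 parent=3 cost=8
5. q=(0,38) nearest=4 d=30 new=(2,10) → add node 5 parent=4 cost=10
6. q=(2,20) nearest=5 d=10 new=(2,12) → add node 6 parent=5 cost=12
7. q=(35,8) nearest=3 d=29 new=(8,8) → add node 7 parent=3 cost=8
8. q=(5,3) nearest=2 d=1 new=(5,3) → add node 8 parent=2 cost=5
9. q=(3,20) nearest=6 d=8 new=(3,14) → add node 9 parent=6 cost=14
10. q=(23,34) nearest=9 d=20 new=(5,16) → add node 10 parent=9 cost=16
11. q=(41,29) nearest=7 d=33 new=(10,10) → add node 11 parent=7 cost=10
12. q=(26,4) nearest=11 d=16 new=(12,8) → add node 12 parent=11 cost=12
13. q=(8,15) nearest=10 d=3 new=(7,15) → add node 13 parent=10 cost=18
14. q=(11,21) nearest=10 d=6 new=(7,18) → add node 14 parent=10 cost=18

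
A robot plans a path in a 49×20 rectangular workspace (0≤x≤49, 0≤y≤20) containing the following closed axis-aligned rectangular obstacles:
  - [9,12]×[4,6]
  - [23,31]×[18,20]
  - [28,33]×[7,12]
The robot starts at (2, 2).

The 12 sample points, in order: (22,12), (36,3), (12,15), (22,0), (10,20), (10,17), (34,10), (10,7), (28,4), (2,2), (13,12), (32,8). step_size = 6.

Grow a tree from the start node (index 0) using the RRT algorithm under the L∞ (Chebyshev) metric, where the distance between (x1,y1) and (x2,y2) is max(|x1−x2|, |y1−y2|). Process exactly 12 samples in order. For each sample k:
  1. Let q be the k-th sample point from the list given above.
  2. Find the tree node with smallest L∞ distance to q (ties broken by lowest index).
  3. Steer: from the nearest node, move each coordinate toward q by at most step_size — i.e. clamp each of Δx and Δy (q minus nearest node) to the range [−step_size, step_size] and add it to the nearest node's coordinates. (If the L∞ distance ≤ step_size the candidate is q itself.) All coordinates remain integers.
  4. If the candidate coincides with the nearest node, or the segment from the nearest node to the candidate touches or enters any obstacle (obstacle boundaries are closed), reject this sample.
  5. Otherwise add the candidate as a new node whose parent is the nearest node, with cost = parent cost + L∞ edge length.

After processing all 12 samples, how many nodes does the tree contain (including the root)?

1. q=(22,12) nearest=0 d=20 new=(8,8) → add node 1 parent=0 cost=6
2. q=(36,3) nearest=1 d=28 new=(14,3) → blocked by [9,12]×[4,6], reject
3. q=(12,15) nearest=1 d=7 new=(12,14) → add node 2 parent=1 cost=12
4. q=(22,0) nearest=1 d=14 new=(14,2) → blocked by [9,12]×[4,6], reject
5. q=(10,20) nearest=2 d=6 new=(10,20) → add node 3 parent=2 cost=18
6. q=(10,17) nearest=2 d=3 new=(10,17) → add node 4 parent=2 cost=15
7. q=(34,10) nearest=2 d=22 new=(18,10) → add node 5 parent=2 cost=18
8. q=(10,7) nearest=1 d=2 new=(10,7) → add node 6 parent=1 cost=8
9. q=(28,4) nearest=5 d=10 new=(24,4) → add node 7 parent=5 cost=24
10. q=(2,2) nearest=0 d=0 → coincident, reject
11. q=(13,12) nearest=2 d=2 new=(13,12) → add node 8 parent=2 cost=14
12. q=(32,8) nearest=7 d=8 new=(30,8) → blocked by [28,33]×[7,12], reject

Node count: 9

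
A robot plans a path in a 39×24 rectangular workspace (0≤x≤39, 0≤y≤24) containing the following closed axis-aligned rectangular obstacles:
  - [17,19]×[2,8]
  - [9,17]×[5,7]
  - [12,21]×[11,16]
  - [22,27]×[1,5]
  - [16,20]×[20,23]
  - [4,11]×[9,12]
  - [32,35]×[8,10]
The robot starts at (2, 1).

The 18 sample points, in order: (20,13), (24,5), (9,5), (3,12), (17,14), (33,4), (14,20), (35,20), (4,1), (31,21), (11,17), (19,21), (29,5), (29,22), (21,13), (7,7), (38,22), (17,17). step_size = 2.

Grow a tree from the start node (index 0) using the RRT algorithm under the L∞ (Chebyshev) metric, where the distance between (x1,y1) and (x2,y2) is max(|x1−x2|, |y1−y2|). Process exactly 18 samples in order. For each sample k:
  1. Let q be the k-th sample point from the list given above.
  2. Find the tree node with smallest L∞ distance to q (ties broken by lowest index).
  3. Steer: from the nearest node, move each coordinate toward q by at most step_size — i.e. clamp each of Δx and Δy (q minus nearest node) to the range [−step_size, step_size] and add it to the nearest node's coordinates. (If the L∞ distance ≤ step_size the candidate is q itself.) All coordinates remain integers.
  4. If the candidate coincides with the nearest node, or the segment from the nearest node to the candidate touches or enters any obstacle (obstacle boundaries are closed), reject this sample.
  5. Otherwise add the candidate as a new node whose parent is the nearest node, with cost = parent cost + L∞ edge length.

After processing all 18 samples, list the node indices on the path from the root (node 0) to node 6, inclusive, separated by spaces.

1. q=(20,13) nearest=0 d=18 new=(4,3) → add node 1 parent=0 cost=2
2. q=(24,5) nearest=1 d=20 new=(6,5) → add node 2 parent=1 cost=4
3. q=(9,5) nearest=2 d=3 new=(8,5) → add node 3 parent=2 cost=6
4. q=(3,12) nearest=2 d=7 new=(4,7) → add node 4 parent=2 cost=6
5. q=(17,14) nearest=3 d=9 new=(10,7) → blocked by [9,17]×[5,7], reject
6. q=(33,4) nearest=3 d=25 new=(10,4) → add node 5 parent=3 cost=8
7. q=(14,20) nearest=4 d=13 new=(6,9) → blocked by [4,11]×[9,12], reject
8. q=(35,20) nearest=5 d=25 new=(12,6) → blocked by [9,17]×[5,7], reject
9. q=(4,1) nearest=0 d=2 new=(4,1) → add node 6 parent=0 cost=2
10. q=(31,21) nearest=5 d=21 new=(12,6) → blocked by [9,17]×[5,7], reject
11. q=(11,17) nearest=4 d=10 new=(6,9) → blocked by [4,11]×[9,12], reject
12. q=(19,21) nearest=4 d=15 new=(6,9) → blocked by [4,11]×[9,12], reject
13. q=(29,5) nearest=5 d=19 new=(12,5) → blocked by [9,17]×[5,7], reject
14. q=(29,22) nearest=5 d=19 new=(12,6) → blocked by [9,17]×[5,7], reject
15. q=(21,13) nearest=5 d=11 new=(12,6) → blocked by [9,17]×[5,7], reject
16. q=(7,7) nearest=2 d=2 new=(7,7) → add node 7 parent=2 cost=6
17. q=(38,22) nearest=5 d=28 new=(12,6) → blocked by [9,17]×[5,7], reject
18. q=(17,17) nearest=7 d=10 new=(9,9) → blocked by [4,11]×[9,12], reject

Path: 0 6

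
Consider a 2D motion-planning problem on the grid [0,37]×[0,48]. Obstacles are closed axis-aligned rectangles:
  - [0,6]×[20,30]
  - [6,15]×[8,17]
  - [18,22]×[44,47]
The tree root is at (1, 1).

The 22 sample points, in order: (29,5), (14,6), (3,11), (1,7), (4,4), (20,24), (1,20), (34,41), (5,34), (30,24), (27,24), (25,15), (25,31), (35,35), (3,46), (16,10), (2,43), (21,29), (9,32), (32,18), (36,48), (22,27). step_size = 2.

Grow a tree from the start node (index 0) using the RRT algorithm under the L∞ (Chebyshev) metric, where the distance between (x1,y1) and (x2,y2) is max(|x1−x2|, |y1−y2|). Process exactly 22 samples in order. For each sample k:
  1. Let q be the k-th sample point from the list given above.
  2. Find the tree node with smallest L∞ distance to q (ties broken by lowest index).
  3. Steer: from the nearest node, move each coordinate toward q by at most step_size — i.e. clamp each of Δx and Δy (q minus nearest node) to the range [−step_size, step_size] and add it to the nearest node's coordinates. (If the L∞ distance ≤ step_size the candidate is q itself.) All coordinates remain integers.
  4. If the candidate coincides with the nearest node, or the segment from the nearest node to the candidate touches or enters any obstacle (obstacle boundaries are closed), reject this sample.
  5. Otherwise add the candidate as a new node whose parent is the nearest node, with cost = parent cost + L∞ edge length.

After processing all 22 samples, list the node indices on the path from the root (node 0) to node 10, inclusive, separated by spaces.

Path: 0 1 2 10

1. q=(29,5) nearest=0 d=28 new=(3,3) → add node 1 parent=0 cost=2
2. q=(14,6) nearest=1 d=11 new=(5,5) → add node 2 parent=1 cost=4
3. q=(3,11) nearest=2 d=6 new=(3,7) → add node 3 parent=2 cost=6
4. q=(1,7) nearest=3 d=2 new=(1,7) → add node 4 parent=3 cost=8
5. q=(4,4) nearest=1 d=1 new=(4,4) → add node 5 parent=1 cost=3
6. q=(20,24) nearest=3 d=17 new=(5,9) → add node 6 parent=3 cost=8
7. q=(1,20) nearest=6 d=11 new=(3,11) → add node 7 parent=6 cost=10
8. q=(34,41) nearest=7 d=31 new=(5,13) → add node 8 parent=7 cost=12
9. q=(5,34) nearest=8 d=21 new=(5,15) → add node 9 parent=8 cost=14
10. q=(30,24) nearest=2 d=25 new=(7,7) → add node 10 parent=2 cost=6
11. q=(27,24) nearest=10 d=20 new=(9,9) → blocked by [6,15]×[8,17], reject
12. q=(25,15) nearest=10 d=18 new=(9,9) → blocked by [6,15]×[8,17], reject
13. q=(25,31) nearest=8 d=20 new=(7,15) → blocked by [6,15]×[8,17], reject
14. q=(35,35) nearest=10 d=28 new=(9,9) → blocked by [6,15]×[8,17], reject
15. q=(3,46) nearest=9 d=31 new=(3,17) → add node 11 parent=9 cost=16
16. q=(16,10) nearest=10 d=9 new=(9,9) → blocked by [6,15]×[8,17], reject
17. q=(2,43) nearest=11 d=26 new=(2,19) → add node 12 parent=11 cost=18
18. q=(21,29) nearest=8 d=16 new=(7,15) → blocked by [6,15]×[8,17], reject
19. q=(9,32) nearest=12 d=13 new=(4,21) → blocked by [0,6]×[20,30], reject
20. q=(32,18) nearest=10 d=25 new=(9,9) → blocked by [6,15]×[8,17], reject
21. q=(36,48) nearest=9 d=33 new=(7,17) → blocked by [6,15]×[8,17], reject
22. q=(22,27) nearest=8 d=17 new=(7,15) → blocked by [6,15]×[8,17], reject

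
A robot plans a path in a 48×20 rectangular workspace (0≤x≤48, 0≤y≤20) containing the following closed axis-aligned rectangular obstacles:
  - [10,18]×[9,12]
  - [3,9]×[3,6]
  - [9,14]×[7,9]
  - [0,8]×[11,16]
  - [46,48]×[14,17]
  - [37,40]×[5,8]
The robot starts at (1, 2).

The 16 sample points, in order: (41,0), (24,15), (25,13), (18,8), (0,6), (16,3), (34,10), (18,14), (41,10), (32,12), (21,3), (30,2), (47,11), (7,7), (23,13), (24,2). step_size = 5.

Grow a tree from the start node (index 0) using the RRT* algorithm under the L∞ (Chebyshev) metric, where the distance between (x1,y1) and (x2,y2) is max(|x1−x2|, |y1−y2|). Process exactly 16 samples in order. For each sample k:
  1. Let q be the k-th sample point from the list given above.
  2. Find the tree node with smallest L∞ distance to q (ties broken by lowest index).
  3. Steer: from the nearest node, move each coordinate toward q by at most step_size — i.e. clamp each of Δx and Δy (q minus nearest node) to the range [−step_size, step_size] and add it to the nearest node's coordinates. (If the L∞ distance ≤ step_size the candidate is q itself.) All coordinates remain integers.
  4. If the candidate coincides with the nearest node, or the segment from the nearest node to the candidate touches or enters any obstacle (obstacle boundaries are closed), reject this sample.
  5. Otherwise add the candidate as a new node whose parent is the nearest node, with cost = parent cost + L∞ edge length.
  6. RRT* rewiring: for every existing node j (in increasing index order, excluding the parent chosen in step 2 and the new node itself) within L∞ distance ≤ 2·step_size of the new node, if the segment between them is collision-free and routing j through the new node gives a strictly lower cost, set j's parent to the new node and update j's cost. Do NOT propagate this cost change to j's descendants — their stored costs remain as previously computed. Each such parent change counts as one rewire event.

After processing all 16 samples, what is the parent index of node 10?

Parent of node 10: 5

1. q=(41,0) nearest=0 d=40 new=(6,0) → add node 1 parent=0 cost=5
2. q=(24,15) nearest=1 d=18 new=(11,5) → blocked by [3,9]×[3,6], reject
3. q=(25,13) nearest=1 d=19 new=(11,5) → blocked by [3,9]×[3,6], reject
4. q=(18,8) nearest=1 d=12 new=(11,5) → blocked by [3,9]×[3,6], reject
5. q=(0,6) nearest=0 d=4 new=(0,6) → add node 2 parent=0 cost=4
6. q=(16,3) nearest=1 d=10 new=(11,3) → add node 3 parent=1 cost=10
7. q=(34,10) nearest=3 d=23 new=(16,8) → add node 4 parent=3 cost=15
8. q=(18,14) nearest=4 d=6 new=(18,13) → blocked by [10,18]×[9,12], reject
9. q=(41,10) nearest=4 d=25 new=(21,10) → add node 5 parent=4 cost=20
10. q=(32,12) nearest=5 d=11 new=(26,12) → add node 6 parent=5 cost=25
11. q=(21,3) nearest=4 d=5 new=(21,3) → add node 7 parent=4 cost=20
12. q=(30,2) nearest=5 d=9 new=(26,5) → add node 8 parent=5 cost=25
13. q=(47,11) nearest=6 d=21 new=(31,11) → add node 9 parent=6 cost=30
14. q=(7,7) nearest=3 d=4 new=(7,7) → blocked by [3,9]×[3,6], reject
15. q=(23,13) nearest=5 d=3 new=(23,13) → add node 10 parent=5 cost=23
16. q=(24,2) nearest=7 d=3 new=(24,2) → add node 11 parent=7 cost=23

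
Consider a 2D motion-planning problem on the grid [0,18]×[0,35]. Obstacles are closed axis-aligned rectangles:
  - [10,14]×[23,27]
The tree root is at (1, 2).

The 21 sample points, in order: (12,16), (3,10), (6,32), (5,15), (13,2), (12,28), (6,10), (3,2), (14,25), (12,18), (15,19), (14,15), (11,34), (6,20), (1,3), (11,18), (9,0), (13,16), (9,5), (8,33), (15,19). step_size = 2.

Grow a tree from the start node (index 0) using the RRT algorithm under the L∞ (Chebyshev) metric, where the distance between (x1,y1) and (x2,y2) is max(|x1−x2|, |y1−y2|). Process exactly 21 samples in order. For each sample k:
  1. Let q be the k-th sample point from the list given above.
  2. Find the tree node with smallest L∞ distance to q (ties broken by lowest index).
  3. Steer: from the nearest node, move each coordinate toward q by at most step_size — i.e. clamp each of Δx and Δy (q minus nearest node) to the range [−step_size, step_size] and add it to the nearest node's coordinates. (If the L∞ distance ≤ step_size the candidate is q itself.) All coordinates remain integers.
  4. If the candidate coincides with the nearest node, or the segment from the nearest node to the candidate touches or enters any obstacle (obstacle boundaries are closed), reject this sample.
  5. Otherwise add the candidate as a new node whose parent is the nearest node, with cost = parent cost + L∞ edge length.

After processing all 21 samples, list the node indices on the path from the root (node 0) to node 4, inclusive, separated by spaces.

1. q=(12,16) nearest=0 d=14 new=(3,4) → add node 1 parent=0 cost=2
2. q=(3,10) nearest=1 d=6 new=(3,6) → add node 2 parent=1 cost=4
3. q=(6,32) nearest=2 d=26 new=(5,8) → add node 3 parent=2 cost=6
4. q=(5,15) nearest=3 d=7 new=(5,10) → add node 4 parent=3 cost=8
5. q=(13,2) nearest=3 d=8 new=(7,6) → add node 5 parent=3 cost=8
6. q=(12,28) nearest=4 d=18 new=(7,12) → add node 6 parent=4 cost=10
7. q=(6,10) nearest=4 d=1 new=(6,10) → add node 7 parent=4 cost=9
8. q=(3,2) nearest=0 d=2 new=(3,2) → add node 8 parent=0 cost=2
9. q=(14,25) nearest=6 d=13 new=(9,14) → add node 9 parent=6 cost=12
10. q=(12,18) nearest=9 d=4 new=(11,16) → add node 10 parent=9 cost=14
11. q=(15,19) nearest=10 d=4 new=(13,18) → add node 11 parent=10 cost=16
12. q=(14,15) nearest=10 d=3 new=(13,15) → add node 12 parent=10 cost=16
13. q=(11,34) nearest=11 d=16 new=(11,20) → add node 13 parent=11 cost=18
14. q=(6,20) nearest=10 d=5 new=(9,18) → add node 14 parent=10 cost=16
15. q=(1,3) nearest=0 d=1 new=(1,3) → add node 15 parent=0 cost=1
16. q=(11,18) nearest=10 d=2 new=(11,18) → add node 16 parent=10 cost=16
17. q=(9,0) nearest=1 d=6 new=(5,2) → add node 17 parent=1 cost=4
18. q=(13,16) nearest=12 d=1 new=(13,16) → add node 18 parent=12 cost=17
19. q=(9,5) nearest=5 d=2 new=(9,5) → add node 19 parent=5 cost=10
20. q=(8,33) nearest=13 d=13 new=(9,22) → add node 20 parent=13 cost=20
21. q=(15,19) nearest=11 d=2 new=(15,19) → add node 21 parent=11 cost=18

Path: 0 1 2 3 4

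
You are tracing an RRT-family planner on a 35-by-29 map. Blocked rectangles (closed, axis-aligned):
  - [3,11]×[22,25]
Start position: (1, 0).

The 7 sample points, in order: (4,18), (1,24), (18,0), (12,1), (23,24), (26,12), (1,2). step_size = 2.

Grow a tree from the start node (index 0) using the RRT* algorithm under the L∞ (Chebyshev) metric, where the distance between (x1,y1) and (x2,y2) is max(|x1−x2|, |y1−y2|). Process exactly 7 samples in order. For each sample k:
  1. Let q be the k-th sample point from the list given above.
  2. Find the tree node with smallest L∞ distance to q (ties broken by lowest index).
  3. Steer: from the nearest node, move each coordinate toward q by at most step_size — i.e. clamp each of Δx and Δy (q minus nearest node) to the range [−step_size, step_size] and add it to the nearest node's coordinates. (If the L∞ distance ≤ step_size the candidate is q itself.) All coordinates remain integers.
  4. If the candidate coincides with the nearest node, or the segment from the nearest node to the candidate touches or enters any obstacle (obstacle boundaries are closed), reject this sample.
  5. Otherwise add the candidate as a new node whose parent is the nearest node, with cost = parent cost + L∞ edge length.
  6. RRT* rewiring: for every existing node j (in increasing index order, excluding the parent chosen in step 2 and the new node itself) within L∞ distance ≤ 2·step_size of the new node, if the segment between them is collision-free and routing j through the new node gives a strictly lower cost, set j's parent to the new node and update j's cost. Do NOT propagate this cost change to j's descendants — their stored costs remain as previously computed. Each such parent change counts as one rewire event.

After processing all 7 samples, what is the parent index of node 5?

Parent of node 5: 1

1. q=(4,18) nearest=0 d=18 new=(3,2) → add node 1 parent=0 cost=2
2. q=(1,24) nearest=1 d=22 new=(1,4) → add node 2 parent=1 cost=4
3. q=(18,0) nearest=1 d=15 new=(5,0) → add node 3 parent=1 cost=4
4. q=(12,1) nearest=3 d=7 new=(7,1) → add node 4 parent=3 cost=6
5. q=(23,24) nearest=1 d=22 new=(5,4) → add node 5 parent=1 cost=4
6. q=(26,12) nearest=4 d=19 new=(9,3) → add node 6 parent=4 cost=8
7. q=(1,2) nearest=0 d=2 new=(1,2) → add node 7 parent=0 cost=2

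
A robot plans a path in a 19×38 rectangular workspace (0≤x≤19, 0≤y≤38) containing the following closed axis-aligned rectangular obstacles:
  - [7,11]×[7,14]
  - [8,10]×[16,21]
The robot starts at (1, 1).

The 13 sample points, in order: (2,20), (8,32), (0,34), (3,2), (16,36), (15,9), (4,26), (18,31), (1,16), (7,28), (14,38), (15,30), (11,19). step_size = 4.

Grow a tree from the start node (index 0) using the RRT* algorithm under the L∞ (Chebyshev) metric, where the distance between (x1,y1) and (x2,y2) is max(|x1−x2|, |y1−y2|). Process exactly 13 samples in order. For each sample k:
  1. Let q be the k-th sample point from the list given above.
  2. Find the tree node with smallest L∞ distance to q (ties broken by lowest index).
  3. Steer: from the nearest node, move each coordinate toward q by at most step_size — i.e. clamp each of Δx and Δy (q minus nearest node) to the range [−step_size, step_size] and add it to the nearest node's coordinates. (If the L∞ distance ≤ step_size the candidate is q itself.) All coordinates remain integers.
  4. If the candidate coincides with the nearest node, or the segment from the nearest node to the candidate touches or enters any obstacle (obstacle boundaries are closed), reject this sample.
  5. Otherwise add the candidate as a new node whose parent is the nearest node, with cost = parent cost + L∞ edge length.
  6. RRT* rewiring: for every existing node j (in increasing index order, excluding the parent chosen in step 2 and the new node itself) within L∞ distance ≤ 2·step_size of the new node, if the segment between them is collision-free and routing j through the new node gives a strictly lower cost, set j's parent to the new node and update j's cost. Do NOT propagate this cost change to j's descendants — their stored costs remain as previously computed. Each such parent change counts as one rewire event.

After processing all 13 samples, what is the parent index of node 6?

Parent of node 6: 5

1. q=(2,20) nearest=0 d=19 new=(2,5) → add node 1 parent=0 cost=4
2. q=(8,32) nearest=1 d=27 new=(6,9) → add node 2 parent=1 cost=8
3. q=(0,34) nearest=2 d=25 new=(2,13) → add node 3 parent=2 cost=12
4. q=(3,2) nearest=0 d=2 new=(3,2) → add node 4 parent=0 cost=2
5. q=(16,36) nearest=3 d=23 new=(6,17) → add node 5 parent=3 cost=16
6. q=(15,9) nearest=2 d=9 new=(10,9) → blocked by [7,11]×[7,14], reject
7. q=(4,26) nearest=5 d=9 new=(4,21) → add node 6 parent=5 cost=20
8. q=(18,31) nearest=5 d=14 new=(10,21) → blocked by [8,10]×[16,21], reject
9. q=(1,16) nearest=3 d=3 new=(1,16) → add node 7 parent=3 cost=15
10. q=(7,28) nearest=6 d=7 new=(7,25) → add node 8 parent=6 cost=24
11. q=(14,38) nearest=8 d=13 new=(11,29) → add node 9 parent=8 cost=28
12. q=(15,30) nearest=9 d=4 new=(15,30) → add node 10 parent=9 cost=32
13. q=(11,19) nearest=5 d=5 new=(10,19) → blocked by [8,10]×[16,21], reject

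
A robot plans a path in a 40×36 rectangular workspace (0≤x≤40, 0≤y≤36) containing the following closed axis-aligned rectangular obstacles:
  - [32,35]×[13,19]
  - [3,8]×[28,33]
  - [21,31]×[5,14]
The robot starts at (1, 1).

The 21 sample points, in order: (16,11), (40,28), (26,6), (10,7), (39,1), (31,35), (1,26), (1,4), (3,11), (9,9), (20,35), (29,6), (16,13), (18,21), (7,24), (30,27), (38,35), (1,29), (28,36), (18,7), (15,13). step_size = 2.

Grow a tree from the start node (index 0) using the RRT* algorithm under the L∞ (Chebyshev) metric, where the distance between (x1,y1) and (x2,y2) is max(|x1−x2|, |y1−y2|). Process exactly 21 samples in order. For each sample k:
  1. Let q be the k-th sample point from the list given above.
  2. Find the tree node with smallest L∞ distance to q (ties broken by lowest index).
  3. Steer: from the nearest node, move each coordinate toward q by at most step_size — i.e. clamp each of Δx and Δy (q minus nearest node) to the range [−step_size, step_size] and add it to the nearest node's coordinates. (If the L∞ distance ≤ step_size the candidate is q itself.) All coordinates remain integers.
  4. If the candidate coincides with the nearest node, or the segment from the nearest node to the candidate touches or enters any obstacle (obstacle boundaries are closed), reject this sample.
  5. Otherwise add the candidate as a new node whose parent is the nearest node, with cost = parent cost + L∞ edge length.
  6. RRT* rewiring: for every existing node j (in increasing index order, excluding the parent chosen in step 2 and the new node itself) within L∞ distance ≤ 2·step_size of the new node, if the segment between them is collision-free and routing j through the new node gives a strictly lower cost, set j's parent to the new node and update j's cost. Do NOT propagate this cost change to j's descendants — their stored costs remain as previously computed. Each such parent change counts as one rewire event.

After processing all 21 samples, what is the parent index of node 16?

Parent of node 16: 13

1. q=(16,11) nearest=0 d=15 new=(3,3) → add node 1 parent=0 cost=2
2. q=(40,28) nearest=1 d=37 new=(5,5) → add node 2 parent=1 cost=4
3. q=(26,6) nearest=2 d=21 new=(7,6) → add node 3 parent=2 cost=6
4. q=(10,7) nearest=3 d=3 new=(9,7) → add node 4 parent=3 cost=8
5. q=(39,1) nearest=4 d=30 new=(11,5) → add node 5 parent=4 cost=10
6. q=(31,35) nearest=4 d=28 new=(11,9) → add node 6 parent=4 cost=10
7. q=(1,26) nearest=6 d=17 new=(9,11) → add node 7 parent=6 cost=12
8. q=(1,4) nearest=1 d=2 new=(1,4) → add node 8 parent=1 cost=4
9. q=(3,11) nearest=3 d=5 new=(5,8) → add node 9 parent=3 cost=8
10. q=(9,9) nearest=4 d=2 new=(9,9) → add node 10 parent=4 cost=10
11. q=(20,35) nearest=7 d=24 new=(11,13) → add node 11 parent=7 cost=14
12. q=(29,6) nearest=5 d=18 new=(13,6) → add node 12 parent=5 cost=12
13. q=(16,13) nearest=6 d=5 new=(13,11) → add node 13 parent=6 cost=12
14. q=(18,21) nearest=11 d=8 new=(13,15) → add node 14 parent=11 cost=16
15. q=(7,24) nearest=14 d=9 new=(11,17) → add node 15 parent=14 cost=18
16. q=(30,27) nearest=13 d=17 new=(15,13) → add node 16 parent=13 cost=14
17. q=(38,35) nearest=16 d=23 new=(17,15) → add node 17 parent=16 cost=16
18. q=(1,29) nearest=15 d=12 new=(9,19) → add node 18 parent=15 cost=20
19. q=(28,36) nearest=15 d=19 new=(13,19) → add node 19 parent=15 cost=20
20. q=(18,7) nearest=12 d=5 new=(15,7) → add node 20 parent=12 cost=14
21. q=(15,13) nearest=16 d=0 → coincident, reject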